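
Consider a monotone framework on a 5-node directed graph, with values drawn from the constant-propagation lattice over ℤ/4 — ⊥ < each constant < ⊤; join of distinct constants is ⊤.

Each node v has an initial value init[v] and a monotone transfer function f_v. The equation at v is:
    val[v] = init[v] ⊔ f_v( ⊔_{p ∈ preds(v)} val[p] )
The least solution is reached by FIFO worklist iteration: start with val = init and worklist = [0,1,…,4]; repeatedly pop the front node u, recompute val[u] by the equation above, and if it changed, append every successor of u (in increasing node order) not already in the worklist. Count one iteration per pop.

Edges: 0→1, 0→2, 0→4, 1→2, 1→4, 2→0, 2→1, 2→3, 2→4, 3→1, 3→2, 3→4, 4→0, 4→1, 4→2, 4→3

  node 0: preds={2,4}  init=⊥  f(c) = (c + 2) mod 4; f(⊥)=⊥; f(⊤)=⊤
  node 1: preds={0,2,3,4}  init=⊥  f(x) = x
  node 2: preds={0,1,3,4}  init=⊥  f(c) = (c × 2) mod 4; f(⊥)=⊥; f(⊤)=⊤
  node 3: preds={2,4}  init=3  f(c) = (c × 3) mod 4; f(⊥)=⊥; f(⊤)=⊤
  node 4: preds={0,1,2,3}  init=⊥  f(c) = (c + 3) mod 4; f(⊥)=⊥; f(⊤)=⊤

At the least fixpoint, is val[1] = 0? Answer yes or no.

no

Iteration log — 12 steps:
  step 1. node 0  ⊔preds=⊥  new=⊥  stable
  step 2. node 1  ⊔preds=3  new=3  old=⊥  +wl: 
  step 3. node 2  ⊔preds=3  new=2  old=⊥  +wl: 0,1
  step 4. node 3  ⊔preds=2  new=⊤  old=3  +wl: 2
  step 5. node 4  ⊔preds=⊤  new=⊤  old=⊥  +wl: 3
  step 6. node 0  ⊔preds=⊤  new=⊤  old=⊥  +wl: 4
  step 7. node 1  ⊔preds=⊤  new=⊤  old=3  +wl: 
  step 8. node 2  ⊔preds=⊤  new=⊤  old=2  +wl: 0,1
  step 9. node 3  ⊔preds=⊤  new=⊤  stable
  step 10. node 4  ⊔preds=⊤  new=⊤  stable
  step 11. node 0  ⊔preds=⊤  new=⊤  stable
  step 12. node 1  ⊔preds=⊤  new=⊤  stable

Least fixpoint reached:
  node 0: ⊤
  node 1: ⊤
  node 2: ⊤
  node 3: ⊤
  node 4: ⊤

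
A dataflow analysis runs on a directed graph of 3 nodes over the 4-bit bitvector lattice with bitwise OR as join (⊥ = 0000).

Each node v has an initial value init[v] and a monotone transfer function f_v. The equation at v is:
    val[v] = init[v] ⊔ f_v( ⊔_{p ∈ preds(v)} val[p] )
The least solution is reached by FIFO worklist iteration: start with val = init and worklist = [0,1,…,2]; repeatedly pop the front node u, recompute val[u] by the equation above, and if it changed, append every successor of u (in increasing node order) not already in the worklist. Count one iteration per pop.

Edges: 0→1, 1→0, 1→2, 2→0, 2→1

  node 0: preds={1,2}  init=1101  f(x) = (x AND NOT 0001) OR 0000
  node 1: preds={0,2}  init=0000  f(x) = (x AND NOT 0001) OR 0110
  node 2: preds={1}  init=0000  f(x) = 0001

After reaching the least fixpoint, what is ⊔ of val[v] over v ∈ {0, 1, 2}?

Worklist (5 pops):
  #1 pop 0: in=0000 → 1101 (no change)
  #2 pop 1: in=1101 → 1110 (was 0000); enqueue [0]
  #3 pop 2: in=1110 → 0001 (was 0000); enqueue [1]
  #4 pop 0: in=1111 → 1111 (was 1101); enqueue []
  #5 pop 1: in=1111 → 1110 (no change)

Fixpoint:
  val[0] = 1111
  val[1] = 1110
  val[2] = 0001

1111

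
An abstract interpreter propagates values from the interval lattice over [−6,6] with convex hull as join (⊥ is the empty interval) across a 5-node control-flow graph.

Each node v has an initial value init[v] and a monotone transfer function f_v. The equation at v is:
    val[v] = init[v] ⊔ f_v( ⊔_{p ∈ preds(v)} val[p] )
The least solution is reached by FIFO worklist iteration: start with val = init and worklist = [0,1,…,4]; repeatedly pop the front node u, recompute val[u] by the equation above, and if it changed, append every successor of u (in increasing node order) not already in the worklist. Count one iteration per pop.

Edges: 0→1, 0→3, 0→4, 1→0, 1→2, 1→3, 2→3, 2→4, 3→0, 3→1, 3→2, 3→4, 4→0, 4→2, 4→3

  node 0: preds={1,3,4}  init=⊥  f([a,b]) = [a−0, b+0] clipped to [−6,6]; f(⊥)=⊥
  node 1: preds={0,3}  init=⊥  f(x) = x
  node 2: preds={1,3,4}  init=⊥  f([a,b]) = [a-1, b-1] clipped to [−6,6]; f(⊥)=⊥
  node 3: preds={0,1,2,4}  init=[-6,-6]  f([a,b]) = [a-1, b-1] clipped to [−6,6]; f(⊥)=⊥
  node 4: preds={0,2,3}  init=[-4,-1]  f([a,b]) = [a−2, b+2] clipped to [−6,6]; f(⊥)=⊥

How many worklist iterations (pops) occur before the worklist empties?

28

Worklist (28 pops):
  #1 pop 0: in=[-6,-1] → [-6,-1] (was ⊥); enqueue []
  #2 pop 1: in=[-6,-1] → [-6,-1] (was ⊥); enqueue [0]
  #3 pop 2: in=[-6,-1] → [-6,-2] (was ⊥); enqueue []
  #4 pop 3: in=[-6,-1] → [-6,-2] (was [-6,-6]); enqueue [1,2]
  #5 pop 4: in=[-6,-1] → [-6,1] (was [-4,-1]); enqueue [3]
  #6 pop 0: in=[-6,1] → [-6,1] (was [-6,-1]); enqueue [4]
  #7 pop 1: in=[-6,1] → [-6,1] (was [-6,-1]); enqueue [0]
  #8 pop 2: in=[-6,1] → [-6,0] (was [-6,-2]); enqueue []
  #9 pop 3: in=[-6,1] → [-6,0] (was [-6,-2]); enqueue [1,2]
  #10 pop 4: in=[-6,1] → [-6,3] (was [-6,1]); enqueue [3]
  #11 pop 0: in=[-6,3] → [-6,3] (was [-6,1]); enqueue [4]
  #12 pop 1: in=[-6,3] → [-6,3] (was [-6,1]); enqueue [0]
  #13 pop 2: in=[-6,3] → [-6,2] (was [-6,0]); enqueue []
  #14 pop 3: in=[-6,3] → [-6,2] (was [-6,0]); enqueue [1,2]
  #15 pop 4: in=[-6,3] → [-6,5] (was [-6,3]); enqueue [3]
  #16 pop 0: in=[-6,5] → [-6,5] (was [-6,3]); enqueue [4]
  #17 pop 1: in=[-6,5] → [-6,5] (was [-6,3]); enqueue [0]
  #18 pop 2: in=[-6,5] → [-6,4] (was [-6,2]); enqueue []
  #19 pop 3: in=[-6,5] → [-6,4] (was [-6,2]); enqueue [1,2]
  #20 pop 4: in=[-6,5] → [-6,6] (was [-6,5]); enqueue [3]
  #21 pop 0: in=[-6,6] → [-6,6] (was [-6,5]); enqueue [4]
  #22 pop 1: in=[-6,6] → [-6,6] (was [-6,5]); enqueue [0]
  #23 pop 2: in=[-6,6] → [-6,5] (was [-6,4]); enqueue []
  #24 pop 3: in=[-6,6] → [-6,5] (was [-6,4]); enqueue [1,2]
  #25 pop 4: in=[-6,6] → [-6,6] (no change)
  #26 pop 0: in=[-6,6] → [-6,6] (no change)
  #27 pop 1: in=[-6,6] → [-6,6] (no change)
  #28 pop 2: in=[-6,6] → [-6,5] (no change)

Fixpoint:
  val[0] = [-6,6]
  val[1] = [-6,6]
  val[2] = [-6,5]
  val[3] = [-6,5]
  val[4] = [-6,6]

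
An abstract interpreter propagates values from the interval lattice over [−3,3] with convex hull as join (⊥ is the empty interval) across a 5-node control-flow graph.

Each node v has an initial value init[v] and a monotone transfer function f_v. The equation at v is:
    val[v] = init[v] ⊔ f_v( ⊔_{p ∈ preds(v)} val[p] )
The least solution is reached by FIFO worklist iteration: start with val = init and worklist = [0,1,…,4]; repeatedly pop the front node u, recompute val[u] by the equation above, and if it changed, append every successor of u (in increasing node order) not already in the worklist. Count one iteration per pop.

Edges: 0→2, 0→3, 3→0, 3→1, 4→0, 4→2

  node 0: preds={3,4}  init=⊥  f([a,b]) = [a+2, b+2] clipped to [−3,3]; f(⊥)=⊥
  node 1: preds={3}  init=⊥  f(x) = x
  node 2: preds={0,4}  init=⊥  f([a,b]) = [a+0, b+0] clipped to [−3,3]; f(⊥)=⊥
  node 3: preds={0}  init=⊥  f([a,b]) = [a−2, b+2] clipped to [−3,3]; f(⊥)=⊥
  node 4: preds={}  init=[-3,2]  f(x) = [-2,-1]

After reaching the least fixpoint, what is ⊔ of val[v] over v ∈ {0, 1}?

Iteration log — 7 steps:
  step 1. node 0  ⊔preds=[-3,2]  new=[-1,3]  old=⊥  +wl: 
  step 2. node 1  ⊔preds=⊥  new=⊥  stable
  step 3. node 2  ⊔preds=[-3,3]  new=[-3,3]  old=⊥  +wl: 
  step 4. node 3  ⊔preds=[-1,3]  new=[-3,3]  old=⊥  +wl: 0,1
  step 5. node 4  ⊔preds=⊥  new=[-3,2]  stable
  step 6. node 0  ⊔preds=[-3,3]  new=[-1,3]  stable
  step 7. node 1  ⊔preds=[-3,3]  new=[-3,3]  old=⊥  +wl: 

Least fixpoint reached:
  node 0: [-1,3]
  node 1: [-3,3]
  node 2: [-3,3]
  node 3: [-3,3]
  node 4: [-3,2]

[-3,3]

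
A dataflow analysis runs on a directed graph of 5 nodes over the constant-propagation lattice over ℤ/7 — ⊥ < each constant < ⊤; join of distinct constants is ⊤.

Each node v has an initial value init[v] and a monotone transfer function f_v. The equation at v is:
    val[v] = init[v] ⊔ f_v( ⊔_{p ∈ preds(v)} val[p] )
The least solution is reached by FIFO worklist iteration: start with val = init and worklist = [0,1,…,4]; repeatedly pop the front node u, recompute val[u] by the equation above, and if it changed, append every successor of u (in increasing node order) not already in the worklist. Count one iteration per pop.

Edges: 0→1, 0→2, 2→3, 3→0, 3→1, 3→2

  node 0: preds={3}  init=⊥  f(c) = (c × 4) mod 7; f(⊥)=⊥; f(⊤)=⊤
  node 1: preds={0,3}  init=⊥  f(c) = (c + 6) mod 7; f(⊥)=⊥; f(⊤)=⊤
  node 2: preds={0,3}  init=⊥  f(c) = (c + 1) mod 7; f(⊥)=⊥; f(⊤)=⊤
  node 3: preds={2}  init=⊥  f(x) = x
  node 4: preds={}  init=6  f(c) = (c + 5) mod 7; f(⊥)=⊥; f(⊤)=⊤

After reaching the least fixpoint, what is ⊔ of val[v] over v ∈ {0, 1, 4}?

6

Iteration log — 5 steps:
  step 1. node 0  ⊔preds=⊥  new=⊥  stable
  step 2. node 1  ⊔preds=⊥  new=⊥  stable
  step 3. node 2  ⊔preds=⊥  new=⊥  stable
  step 4. node 3  ⊔preds=⊥  new=⊥  stable
  step 5. node 4  ⊔preds=⊥  new=6  stable

Least fixpoint reached:
  node 0: ⊥
  node 1: ⊥
  node 2: ⊥
  node 3: ⊥
  node 4: 6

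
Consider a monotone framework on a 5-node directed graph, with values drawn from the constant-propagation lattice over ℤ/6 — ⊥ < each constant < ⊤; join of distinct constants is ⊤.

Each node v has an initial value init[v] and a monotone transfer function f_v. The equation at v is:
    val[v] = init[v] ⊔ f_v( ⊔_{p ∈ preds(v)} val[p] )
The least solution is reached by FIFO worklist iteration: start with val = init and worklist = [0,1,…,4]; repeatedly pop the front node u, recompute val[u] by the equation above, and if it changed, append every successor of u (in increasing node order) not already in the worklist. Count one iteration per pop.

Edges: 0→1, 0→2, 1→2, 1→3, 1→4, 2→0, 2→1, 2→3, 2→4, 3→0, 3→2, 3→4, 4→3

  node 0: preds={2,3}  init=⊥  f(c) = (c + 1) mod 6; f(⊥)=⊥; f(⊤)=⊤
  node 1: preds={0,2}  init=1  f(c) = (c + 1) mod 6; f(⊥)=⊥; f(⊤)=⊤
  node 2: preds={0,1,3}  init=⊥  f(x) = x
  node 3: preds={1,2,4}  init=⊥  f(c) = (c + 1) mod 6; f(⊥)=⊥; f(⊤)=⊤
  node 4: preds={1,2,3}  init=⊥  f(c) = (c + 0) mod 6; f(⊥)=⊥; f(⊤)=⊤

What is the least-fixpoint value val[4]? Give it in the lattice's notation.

⊤

Trace (13 dequeues):
  [1] u=0 | in ⊥ | out ⊥ | ==
  [2] u=1 | in ⊥ | out 1 | ==
  [3] u=2 | in 1 | out 1 | prev ⊥ | push {0,1}
  [4] u=3 | in 1 | out 2 | prev ⊥ | push {2}
  [5] u=4 | in ⊤ | out ⊤ | prev ⊥ | push {3}
  [6] u=0 | in ⊤ | out ⊤ | prev ⊥ | push {}
  [7] u=1 | in ⊤ | out ⊤ | prev 1 | push {4}
  [8] u=2 | in ⊤ | out ⊤ | prev 1 | push {0,1}
  [9] u=3 | in ⊤ | out ⊤ | prev 2 | push {2}
  [10] u=4 | in ⊤ | out ⊤ | ==
  [11] u=0 | in ⊤ | out ⊤ | ==
  [12] u=1 | in ⊤ | out ⊤ | ==
  [13] u=2 | in ⊤ | out ⊤ | ==

Converged values:
  [0] ⊤
  [1] ⊤
  [2] ⊤
  [3] ⊤
  [4] ⊤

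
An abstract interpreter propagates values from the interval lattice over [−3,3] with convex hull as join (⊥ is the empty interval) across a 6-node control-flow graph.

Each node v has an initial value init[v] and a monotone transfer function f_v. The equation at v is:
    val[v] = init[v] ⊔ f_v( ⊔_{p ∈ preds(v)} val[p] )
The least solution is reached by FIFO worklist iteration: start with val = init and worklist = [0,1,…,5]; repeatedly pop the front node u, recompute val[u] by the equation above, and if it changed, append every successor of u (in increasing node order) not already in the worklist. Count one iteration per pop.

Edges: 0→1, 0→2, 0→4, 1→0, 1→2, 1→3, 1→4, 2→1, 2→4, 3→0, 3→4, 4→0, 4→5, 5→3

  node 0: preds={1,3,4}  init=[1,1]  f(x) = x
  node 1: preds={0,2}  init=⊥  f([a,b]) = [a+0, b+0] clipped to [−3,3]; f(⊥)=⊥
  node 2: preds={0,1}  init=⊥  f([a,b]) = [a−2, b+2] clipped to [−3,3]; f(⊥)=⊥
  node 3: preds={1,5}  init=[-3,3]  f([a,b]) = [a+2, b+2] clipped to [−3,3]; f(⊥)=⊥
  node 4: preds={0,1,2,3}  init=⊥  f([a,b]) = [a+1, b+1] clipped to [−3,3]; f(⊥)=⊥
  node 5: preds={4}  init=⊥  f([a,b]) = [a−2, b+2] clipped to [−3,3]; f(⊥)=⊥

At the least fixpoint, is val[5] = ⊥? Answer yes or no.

no

Iteration log — 9 steps:
  step 1. node 0  ⊔preds=[-3,3]  new=[-3,3]  old=[1,1]  +wl: 
  step 2. node 1  ⊔preds=[-3,3]  new=[-3,3]  old=⊥  +wl: 0
  step 3. node 2  ⊔preds=[-3,3]  new=[-3,3]  old=⊥  +wl: 1
  step 4. node 3  ⊔preds=[-3,3]  new=[-3,3]  stable
  step 5. node 4  ⊔preds=[-3,3]  new=[-2,3]  old=⊥  +wl: 
  step 6. node 5  ⊔preds=[-2,3]  new=[-3,3]  old=⊥  +wl: 3
  step 7. node 0  ⊔preds=[-3,3]  new=[-3,3]  stable
  step 8. node 1  ⊔preds=[-3,3]  new=[-3,3]  stable
  step 9. node 3  ⊔preds=[-3,3]  new=[-3,3]  stable

Least fixpoint reached:
  node 0: [-3,3]
  node 1: [-3,3]
  node 2: [-3,3]
  node 3: [-3,3]
  node 4: [-2,3]
  node 5: [-3,3]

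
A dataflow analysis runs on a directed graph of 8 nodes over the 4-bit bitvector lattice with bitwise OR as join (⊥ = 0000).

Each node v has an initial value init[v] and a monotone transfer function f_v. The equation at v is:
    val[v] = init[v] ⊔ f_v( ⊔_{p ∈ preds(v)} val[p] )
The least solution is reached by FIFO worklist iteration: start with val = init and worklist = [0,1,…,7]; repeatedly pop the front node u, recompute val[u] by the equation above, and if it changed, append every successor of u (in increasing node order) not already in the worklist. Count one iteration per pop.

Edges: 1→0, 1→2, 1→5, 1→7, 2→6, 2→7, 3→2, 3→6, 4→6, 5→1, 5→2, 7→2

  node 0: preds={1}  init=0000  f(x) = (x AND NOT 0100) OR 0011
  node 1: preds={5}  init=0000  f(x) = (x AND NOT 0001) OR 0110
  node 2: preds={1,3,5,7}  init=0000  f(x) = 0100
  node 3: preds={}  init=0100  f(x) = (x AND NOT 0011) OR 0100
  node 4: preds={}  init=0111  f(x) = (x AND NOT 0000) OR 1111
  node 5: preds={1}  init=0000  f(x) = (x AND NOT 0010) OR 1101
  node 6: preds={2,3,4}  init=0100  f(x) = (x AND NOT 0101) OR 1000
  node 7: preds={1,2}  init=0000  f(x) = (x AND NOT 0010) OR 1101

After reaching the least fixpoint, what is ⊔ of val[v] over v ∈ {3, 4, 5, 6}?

1111

Trace (14 dequeues):
  [1] u=0 | in 0000 | out 0011 | prev 0000 | push {}
  [2] u=1 | in 0000 | out 0110 | prev 0000 | push {0}
  [3] u=2 | in 0110 | out 0100 | prev 0000 | push {}
  [4] u=3 | in 0000 | out 0100 | ==
  [5] u=4 | in 0000 | out 1111 | prev 0111 | push {}
  [6] u=5 | in 0110 | out 1101 | prev 0000 | push {1,2}
  [7] u=6 | in 1111 | out 1110 | prev 0100 | push {}
  [8] u=7 | in 0110 | out 1101 | prev 0000 | push {}
  [9] u=0 | in 0110 | out 0011 | ==
  [10] u=1 | in 1101 | out 1110 | prev 0110 | push {0,5,7}
  [11] u=2 | in 1111 | out 0100 | ==
  [12] u=0 | in 1110 | out 1011 | prev 0011 | push {}
  [13] u=5 | in 1110 | out 1101 | ==
  [14] u=7 | in 1110 | out 1101 | ==

Converged values:
  [0] 1011
  [1] 1110
  [2] 0100
  [3] 0100
  [4] 1111
  [5] 1101
  [6] 1110
  [7] 1101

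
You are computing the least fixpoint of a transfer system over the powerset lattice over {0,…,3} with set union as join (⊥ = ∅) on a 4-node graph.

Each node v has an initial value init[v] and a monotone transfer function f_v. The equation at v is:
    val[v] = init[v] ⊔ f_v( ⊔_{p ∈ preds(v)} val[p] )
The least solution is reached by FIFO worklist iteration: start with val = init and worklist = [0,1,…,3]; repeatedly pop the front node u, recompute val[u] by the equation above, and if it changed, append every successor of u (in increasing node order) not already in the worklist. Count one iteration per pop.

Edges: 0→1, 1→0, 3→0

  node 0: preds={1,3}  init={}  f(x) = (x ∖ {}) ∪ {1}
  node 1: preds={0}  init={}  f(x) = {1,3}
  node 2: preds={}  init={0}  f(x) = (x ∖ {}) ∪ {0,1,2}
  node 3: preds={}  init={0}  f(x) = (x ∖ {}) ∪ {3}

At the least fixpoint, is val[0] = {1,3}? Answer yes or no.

no

Trace (6 dequeues):
  [1] u=0 | in {0} | out {0,1} | prev {} | push {}
  [2] u=1 | in {0,1} | out {1,3} | prev {} | push {0}
  [3] u=2 | in {} | out {0,1,2} | prev {0} | push {}
  [4] u=3 | in {} | out {0,3} | prev {0} | push {}
  [5] u=0 | in {0,1,3} | out {0,1,3} | prev {0,1} | push {1}
  [6] u=1 | in {0,1,3} | out {1,3} | ==

Converged values:
  [0] {0,1,3}
  [1] {1,3}
  [2] {0,1,2}
  [3] {0,3}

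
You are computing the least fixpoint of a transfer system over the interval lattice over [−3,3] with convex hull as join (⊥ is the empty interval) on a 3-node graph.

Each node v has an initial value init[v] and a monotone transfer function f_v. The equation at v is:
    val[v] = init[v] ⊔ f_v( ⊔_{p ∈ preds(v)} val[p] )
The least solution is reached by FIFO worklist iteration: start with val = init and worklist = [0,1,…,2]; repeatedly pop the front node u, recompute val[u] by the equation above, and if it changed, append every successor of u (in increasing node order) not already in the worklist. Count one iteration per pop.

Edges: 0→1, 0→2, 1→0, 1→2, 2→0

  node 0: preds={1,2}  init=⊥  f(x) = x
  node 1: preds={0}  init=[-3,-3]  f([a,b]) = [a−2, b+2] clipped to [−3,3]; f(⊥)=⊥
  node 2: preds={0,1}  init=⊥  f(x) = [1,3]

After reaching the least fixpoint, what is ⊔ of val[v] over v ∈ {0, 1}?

[-3,3]

Worklist (7 pops):
  #1 pop 0: in=[-3,-3] → [-3,-3] (was ⊥); enqueue []
  #2 pop 1: in=[-3,-3] → [-3,-1] (was [-3,-3]); enqueue [0]
  #3 pop 2: in=[-3,-1] → [1,3] (was ⊥); enqueue []
  #4 pop 0: in=[-3,3] → [-3,3] (was [-3,-3]); enqueue [1,2]
  #5 pop 1: in=[-3,3] → [-3,3] (was [-3,-1]); enqueue [0]
  #6 pop 2: in=[-3,3] → [1,3] (no change)
  #7 pop 0: in=[-3,3] → [-3,3] (no change)

Fixpoint:
  val[0] = [-3,3]
  val[1] = [-3,3]
  val[2] = [1,3]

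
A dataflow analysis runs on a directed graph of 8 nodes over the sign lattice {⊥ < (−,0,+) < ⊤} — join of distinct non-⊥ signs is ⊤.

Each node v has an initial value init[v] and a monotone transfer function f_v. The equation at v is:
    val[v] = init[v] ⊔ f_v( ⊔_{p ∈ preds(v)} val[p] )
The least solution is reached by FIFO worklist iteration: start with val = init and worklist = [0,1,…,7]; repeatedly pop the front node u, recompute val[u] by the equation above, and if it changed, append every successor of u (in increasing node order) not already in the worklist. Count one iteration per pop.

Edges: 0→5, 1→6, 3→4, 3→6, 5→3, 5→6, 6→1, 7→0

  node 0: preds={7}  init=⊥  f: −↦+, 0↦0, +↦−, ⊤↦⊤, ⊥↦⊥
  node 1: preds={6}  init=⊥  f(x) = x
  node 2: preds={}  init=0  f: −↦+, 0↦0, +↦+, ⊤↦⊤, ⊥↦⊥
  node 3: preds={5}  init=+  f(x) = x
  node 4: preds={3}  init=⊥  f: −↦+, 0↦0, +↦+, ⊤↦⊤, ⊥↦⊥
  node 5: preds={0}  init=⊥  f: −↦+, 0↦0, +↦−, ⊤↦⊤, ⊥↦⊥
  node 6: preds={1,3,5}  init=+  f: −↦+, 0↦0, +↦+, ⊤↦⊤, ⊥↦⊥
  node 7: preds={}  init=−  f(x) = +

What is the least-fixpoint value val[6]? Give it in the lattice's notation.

Worklist (16 pops):
  #1 pop 0: in=− → + (was ⊥); enqueue []
  #2 pop 1: in=+ → + (was ⊥); enqueue []
  #3 pop 2: in=⊥ → 0 (no change)
  #4 pop 3: in=⊥ → + (no change)
  #5 pop 4: in=+ → + (was ⊥); enqueue []
  #6 pop 5: in=+ → − (was ⊥); enqueue [3]
  #7 pop 6: in=⊤ → ⊤ (was +); enqueue [1]
  #8 pop 7: in=⊥ → ⊤ (was −); enqueue [0]
  #9 pop 3: in=− → ⊤ (was +); enqueue [4,6]
  #10 pop 1: in=⊤ → ⊤ (was +); enqueue []
  #11 pop 0: in=⊤ → ⊤ (was +); enqueue [5]
  #12 pop 4: in=⊤ → ⊤ (was +); enqueue []
  #13 pop 6: in=⊤ → ⊤ (no change)
  #14 pop 5: in=⊤ → ⊤ (was −); enqueue [3,6]
  #15 pop 3: in=⊤ → ⊤ (no change)
  #16 pop 6: in=⊤ → ⊤ (no change)

Fixpoint:
  val[0] = ⊤
  val[1] = ⊤
  val[2] = 0
  val[3] = ⊤
  val[4] = ⊤
  val[5] = ⊤
  val[6] = ⊤
  val[7] = ⊤

⊤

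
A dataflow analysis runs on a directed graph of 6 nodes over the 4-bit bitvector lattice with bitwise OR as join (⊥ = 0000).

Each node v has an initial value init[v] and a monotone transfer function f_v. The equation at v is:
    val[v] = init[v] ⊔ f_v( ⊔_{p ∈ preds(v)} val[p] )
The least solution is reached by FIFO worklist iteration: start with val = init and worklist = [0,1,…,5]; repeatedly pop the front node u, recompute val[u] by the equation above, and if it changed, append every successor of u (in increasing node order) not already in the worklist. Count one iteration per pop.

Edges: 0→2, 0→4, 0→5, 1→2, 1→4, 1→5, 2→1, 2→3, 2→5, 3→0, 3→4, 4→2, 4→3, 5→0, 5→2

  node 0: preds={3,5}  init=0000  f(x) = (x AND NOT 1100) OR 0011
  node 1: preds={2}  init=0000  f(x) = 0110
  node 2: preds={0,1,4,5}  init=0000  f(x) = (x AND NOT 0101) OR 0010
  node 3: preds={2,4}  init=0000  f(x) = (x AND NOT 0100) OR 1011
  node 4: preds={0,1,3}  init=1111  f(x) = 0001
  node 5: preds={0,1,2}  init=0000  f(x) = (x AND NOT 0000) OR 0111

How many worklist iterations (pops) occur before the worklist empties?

Trace (9 dequeues):
  [1] u=0 | in 0000 | out 0011 | prev 0000 | push {}
  [2] u=1 | in 0000 | out 0110 | prev 0000 | push {}
  [3] u=2 | in 1111 | out 1010 | prev 0000 | push {1}
  [4] u=3 | in 1111 | out 1011 | prev 0000 | push {0}
  [5] u=4 | in 1111 | out 1111 | ==
  [6] u=5 | in 1111 | out 1111 | prev 0000 | push {2}
  [7] u=1 | in 1010 | out 0110 | ==
  [8] u=0 | in 1111 | out 0011 | ==
  [9] u=2 | in 1111 | out 1010 | ==

Converged values:
  [0] 0011
  [1] 0110
  [2] 1010
  [3] 1011
  [4] 1111
  [5] 1111

9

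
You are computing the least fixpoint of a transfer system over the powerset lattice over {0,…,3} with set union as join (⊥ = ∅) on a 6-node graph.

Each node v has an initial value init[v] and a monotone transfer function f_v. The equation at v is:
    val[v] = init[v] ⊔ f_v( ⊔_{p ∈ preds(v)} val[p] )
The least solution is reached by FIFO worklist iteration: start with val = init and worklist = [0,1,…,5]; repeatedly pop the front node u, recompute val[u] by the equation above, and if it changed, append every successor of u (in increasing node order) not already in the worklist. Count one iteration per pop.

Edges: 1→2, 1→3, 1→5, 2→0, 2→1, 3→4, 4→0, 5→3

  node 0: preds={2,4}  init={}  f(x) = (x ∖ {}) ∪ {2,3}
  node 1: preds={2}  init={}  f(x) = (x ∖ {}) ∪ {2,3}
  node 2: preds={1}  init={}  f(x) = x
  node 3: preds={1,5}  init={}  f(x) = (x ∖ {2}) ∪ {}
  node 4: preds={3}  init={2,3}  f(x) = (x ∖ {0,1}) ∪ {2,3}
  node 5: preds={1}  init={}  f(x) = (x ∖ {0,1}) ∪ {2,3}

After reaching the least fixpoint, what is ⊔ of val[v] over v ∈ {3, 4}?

Iteration log — 9 steps:
  step 1. node 0  ⊔preds={2,3}  new={2,3}  old={}  +wl: 
  step 2. node 1  ⊔preds={}  new={2,3}  old={}  +wl: 
  step 3. node 2  ⊔preds={2,3}  new={2,3}  old={}  +wl: 0,1
  step 4. node 3  ⊔preds={2,3}  new={3}  old={}  +wl: 
  step 5. node 4  ⊔preds={3}  new={2,3}  stable
  step 6. node 5  ⊔preds={2,3}  new={2,3}  old={}  +wl: 3
  step 7. node 0  ⊔preds={2,3}  new={2,3}  stable
  step 8. node 1  ⊔preds={2,3}  new={2,3}  stable
  step 9. node 3  ⊔preds={2,3}  new={3}  stable

Least fixpoint reached:
  node 0: {2,3}
  node 1: {2,3}
  node 2: {2,3}
  node 3: {3}
  node 4: {2,3}
  node 5: {2,3}

{2,3}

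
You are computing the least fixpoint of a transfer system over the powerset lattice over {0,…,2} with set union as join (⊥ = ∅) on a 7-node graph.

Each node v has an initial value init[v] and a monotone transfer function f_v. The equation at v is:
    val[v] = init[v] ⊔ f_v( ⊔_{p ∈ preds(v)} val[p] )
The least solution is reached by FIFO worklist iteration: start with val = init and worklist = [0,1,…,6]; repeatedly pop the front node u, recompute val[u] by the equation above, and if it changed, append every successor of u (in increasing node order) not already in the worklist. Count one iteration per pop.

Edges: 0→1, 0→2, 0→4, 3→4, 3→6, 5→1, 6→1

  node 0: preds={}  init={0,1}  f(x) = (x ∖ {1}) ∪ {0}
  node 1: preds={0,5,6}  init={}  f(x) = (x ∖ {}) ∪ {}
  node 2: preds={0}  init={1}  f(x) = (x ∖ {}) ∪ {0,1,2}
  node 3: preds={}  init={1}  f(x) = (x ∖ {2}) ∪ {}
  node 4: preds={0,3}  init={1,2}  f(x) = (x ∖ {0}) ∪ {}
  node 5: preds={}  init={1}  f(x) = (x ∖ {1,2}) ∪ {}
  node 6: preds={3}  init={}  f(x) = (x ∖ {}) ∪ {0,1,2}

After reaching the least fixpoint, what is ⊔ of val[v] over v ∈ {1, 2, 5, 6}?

Iteration log — 8 steps:
  step 1. node 0  ⊔preds={}  new={0,1}  stable
  step 2. node 1  ⊔preds={0,1}  new={0,1}  old={}  +wl: 
  step 3. node 2  ⊔preds={0,1}  new={0,1,2}  old={1}  +wl: 
  step 4. node 3  ⊔preds={}  new={1}  stable
  step 5. node 4  ⊔preds={0,1}  new={1,2}  stable
  step 6. node 5  ⊔preds={}  new={1}  stable
  step 7. node 6  ⊔preds={1}  new={0,1,2}  old={}  +wl: 1
  step 8. node 1  ⊔preds={0,1,2}  new={0,1,2}  old={0,1}  +wl: 

Least fixpoint reached:
  node 0: {0,1}
  node 1: {0,1,2}
  node 2: {0,1,2}
  node 3: {1}
  node 4: {1,2}
  node 5: {1}
  node 6: {0,1,2}

{0,1,2}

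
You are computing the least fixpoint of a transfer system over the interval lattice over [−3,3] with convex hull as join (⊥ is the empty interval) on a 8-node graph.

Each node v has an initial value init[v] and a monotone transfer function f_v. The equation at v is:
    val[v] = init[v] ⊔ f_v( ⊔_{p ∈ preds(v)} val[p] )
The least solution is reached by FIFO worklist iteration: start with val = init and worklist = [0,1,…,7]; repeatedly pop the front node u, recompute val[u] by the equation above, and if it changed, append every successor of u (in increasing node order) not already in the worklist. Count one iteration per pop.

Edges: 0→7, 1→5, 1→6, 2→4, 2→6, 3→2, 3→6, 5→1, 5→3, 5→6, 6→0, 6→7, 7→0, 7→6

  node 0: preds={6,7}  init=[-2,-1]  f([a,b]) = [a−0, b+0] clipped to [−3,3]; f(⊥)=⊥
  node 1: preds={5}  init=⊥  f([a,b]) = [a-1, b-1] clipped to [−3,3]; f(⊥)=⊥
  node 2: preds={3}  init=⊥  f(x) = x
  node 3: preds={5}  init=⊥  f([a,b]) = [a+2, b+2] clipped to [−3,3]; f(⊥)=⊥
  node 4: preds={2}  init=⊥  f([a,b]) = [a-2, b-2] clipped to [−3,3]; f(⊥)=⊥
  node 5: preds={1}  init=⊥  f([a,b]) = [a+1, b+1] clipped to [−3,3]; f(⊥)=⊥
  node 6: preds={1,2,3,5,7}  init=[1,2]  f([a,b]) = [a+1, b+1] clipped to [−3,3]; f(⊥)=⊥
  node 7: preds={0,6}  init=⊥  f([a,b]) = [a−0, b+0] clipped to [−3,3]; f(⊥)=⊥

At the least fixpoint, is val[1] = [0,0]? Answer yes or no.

no

Iteration log — 14 steps:
  step 1. node 0  ⊔preds=[1,2]  new=[-2,2]  old=[-2,-1]  +wl: 
  step 2. node 1  ⊔preds=⊥  new=⊥  stable
  step 3. node 2  ⊔preds=⊥  new=⊥  stable
  step 4. node 3  ⊔preds=⊥  new=⊥  stable
  step 5. node 4  ⊔preds=⊥  new=⊥  stable
  step 6. node 5  ⊔preds=⊥  new=⊥  stable
  step 7. node 6  ⊔preds=⊥  new=[1,2]  stable
  step 8. node 7  ⊔preds=[-2,2]  new=[-2,2]  old=⊥  +wl: 0,6
  step 9. node 0  ⊔preds=[-2,2]  new=[-2,2]  stable
  step 10. node 6  ⊔preds=[-2,2]  new=[-1,3]  old=[1,2]  +wl: 0,7
  step 11. node 0  ⊔preds=[-2,3]  new=[-2,3]  old=[-2,2]  +wl: 
  step 12. node 7  ⊔preds=[-2,3]  new=[-2,3]  old=[-2,2]  +wl: 0,6
  step 13. node 0  ⊔preds=[-2,3]  new=[-2,3]  stable
  step 14. node 6  ⊔preds=[-2,3]  new=[-1,3]  stable

Least fixpoint reached:
  node 0: [-2,3]
  node 1: ⊥
  node 2: ⊥
  node 3: ⊥
  node 4: ⊥
  node 5: ⊥
  node 6: [-1,3]
  node 7: [-2,3]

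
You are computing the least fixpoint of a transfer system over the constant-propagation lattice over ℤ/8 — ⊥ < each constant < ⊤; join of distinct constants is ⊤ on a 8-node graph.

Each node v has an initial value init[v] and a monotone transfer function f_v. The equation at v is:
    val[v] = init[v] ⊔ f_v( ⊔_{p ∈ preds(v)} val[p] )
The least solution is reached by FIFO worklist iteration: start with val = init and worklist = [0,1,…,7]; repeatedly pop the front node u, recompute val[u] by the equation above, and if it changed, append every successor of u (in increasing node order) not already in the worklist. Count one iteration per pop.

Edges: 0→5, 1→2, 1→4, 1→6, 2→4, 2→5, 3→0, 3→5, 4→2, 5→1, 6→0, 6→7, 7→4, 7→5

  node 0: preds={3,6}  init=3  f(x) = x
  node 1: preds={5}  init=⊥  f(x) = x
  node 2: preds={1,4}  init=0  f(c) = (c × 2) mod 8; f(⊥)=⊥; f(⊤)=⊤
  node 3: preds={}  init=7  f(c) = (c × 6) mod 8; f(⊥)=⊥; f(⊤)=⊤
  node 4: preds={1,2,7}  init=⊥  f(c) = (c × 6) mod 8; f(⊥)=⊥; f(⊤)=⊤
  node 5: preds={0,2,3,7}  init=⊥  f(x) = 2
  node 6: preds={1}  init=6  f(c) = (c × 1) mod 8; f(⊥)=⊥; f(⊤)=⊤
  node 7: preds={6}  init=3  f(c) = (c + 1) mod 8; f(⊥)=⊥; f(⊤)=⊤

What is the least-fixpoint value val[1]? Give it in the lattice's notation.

2

Trace (16 dequeues):
  [1] u=0 | in ⊤ | out ⊤ | prev 3 | push {}
  [2] u=1 | in ⊥ | out ⊥ | ==
  [3] u=2 | in ⊥ | out 0 | ==
  [4] u=3 | in ⊥ | out 7 | ==
  [5] u=4 | in ⊤ | out ⊤ | prev ⊥ | push {2}
  [6] u=5 | in ⊤ | out 2 | prev ⊥ | push {1}
  [7] u=6 | in ⊥ | out 6 | ==
  [8] u=7 | in 6 | out ⊤ | prev 3 | push {4,5}
  [9] u=2 | in ⊤ | out ⊤ | prev 0 | push {}
  [10] u=1 | in 2 | out 2 | prev ⊥ | push {2,6}
  [11] u=4 | in ⊤ | out ⊤ | ==
  [12] u=5 | in ⊤ | out 2 | ==
  [13] u=2 | in ⊤ | out ⊤ | ==
  [14] u=6 | in 2 | out ⊤ | prev 6 | push {0,7}
  [15] u=0 | in ⊤ | out ⊤ | ==
  [16] u=7 | in ⊤ | out ⊤ | ==

Converged values:
  [0] ⊤
  [1] 2
  [2] ⊤
  [3] 7
  [4] ⊤
  [5] 2
  [6] ⊤
  [7] ⊤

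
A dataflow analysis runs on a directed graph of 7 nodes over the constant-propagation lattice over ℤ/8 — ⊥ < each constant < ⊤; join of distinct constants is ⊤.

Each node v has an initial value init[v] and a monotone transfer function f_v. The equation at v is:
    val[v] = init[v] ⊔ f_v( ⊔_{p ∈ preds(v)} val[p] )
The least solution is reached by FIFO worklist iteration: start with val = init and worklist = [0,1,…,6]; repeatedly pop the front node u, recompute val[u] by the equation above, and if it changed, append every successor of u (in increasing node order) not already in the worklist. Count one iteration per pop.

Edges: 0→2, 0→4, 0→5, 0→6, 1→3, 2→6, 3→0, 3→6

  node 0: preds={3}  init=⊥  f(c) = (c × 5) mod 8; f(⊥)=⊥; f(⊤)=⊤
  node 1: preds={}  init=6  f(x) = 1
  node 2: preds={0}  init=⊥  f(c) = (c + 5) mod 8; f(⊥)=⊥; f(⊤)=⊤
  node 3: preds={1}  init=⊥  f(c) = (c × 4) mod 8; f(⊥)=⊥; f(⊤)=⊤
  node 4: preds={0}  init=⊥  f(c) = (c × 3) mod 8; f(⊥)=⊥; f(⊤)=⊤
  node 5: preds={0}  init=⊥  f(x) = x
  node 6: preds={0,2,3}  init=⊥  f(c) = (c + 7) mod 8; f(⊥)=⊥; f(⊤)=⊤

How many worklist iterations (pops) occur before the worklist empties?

12

Iteration log — 12 steps:
  step 1. node 0  ⊔preds=⊥  new=⊥  stable
  step 2. node 1  ⊔preds=⊥  new=⊤  old=6  +wl: 
  step 3. node 2  ⊔preds=⊥  new=⊥  stable
  step 4. node 3  ⊔preds=⊤  new=⊤  old=⊥  +wl: 0
  step 5. node 4  ⊔preds=⊥  new=⊥  stable
  step 6. node 5  ⊔preds=⊥  new=⊥  stable
  step 7. node 6  ⊔preds=⊤  new=⊤  old=⊥  +wl: 
  step 8. node 0  ⊔preds=⊤  new=⊤  old=⊥  +wl: 2,4,5,6
  step 9. node 2  ⊔preds=⊤  new=⊤  old=⊥  +wl: 
  step 10. node 4  ⊔preds=⊤  new=⊤  old=⊥  +wl: 
  step 11. node 5  ⊔preds=⊤  new=⊤  old=⊥  +wl: 
  step 12. node 6  ⊔preds=⊤  new=⊤  stable

Least fixpoint reached:
  node 0: ⊤
  node 1: ⊤
  node 2: ⊤
  node 3: ⊤
  node 4: ⊤
  node 5: ⊤
  node 6: ⊤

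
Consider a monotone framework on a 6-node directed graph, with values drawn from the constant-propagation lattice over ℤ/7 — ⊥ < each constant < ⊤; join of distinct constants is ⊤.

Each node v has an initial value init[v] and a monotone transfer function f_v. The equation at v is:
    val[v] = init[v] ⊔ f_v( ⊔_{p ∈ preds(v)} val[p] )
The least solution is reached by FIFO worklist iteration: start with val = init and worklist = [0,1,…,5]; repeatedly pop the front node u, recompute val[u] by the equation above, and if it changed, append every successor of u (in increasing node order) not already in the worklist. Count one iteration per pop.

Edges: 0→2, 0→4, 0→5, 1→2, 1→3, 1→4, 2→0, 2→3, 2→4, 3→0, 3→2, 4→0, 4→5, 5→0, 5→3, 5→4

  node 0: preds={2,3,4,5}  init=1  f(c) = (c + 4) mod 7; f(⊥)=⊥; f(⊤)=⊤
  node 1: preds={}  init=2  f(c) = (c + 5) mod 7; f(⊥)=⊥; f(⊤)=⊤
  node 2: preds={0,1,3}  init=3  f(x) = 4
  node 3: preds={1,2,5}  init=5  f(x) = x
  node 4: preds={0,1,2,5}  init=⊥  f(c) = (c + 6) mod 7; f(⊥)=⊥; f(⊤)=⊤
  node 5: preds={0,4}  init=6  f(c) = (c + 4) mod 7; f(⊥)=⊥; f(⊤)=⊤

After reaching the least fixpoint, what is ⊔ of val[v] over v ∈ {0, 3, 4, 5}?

Iteration log — 10 steps:
  step 1. node 0  ⊔preds=⊤  new=⊤  old=1  +wl: 
  step 2. node 1  ⊔preds=⊥  new=2  stable
  step 3. node 2  ⊔preds=⊤  new=⊤  old=3  +wl: 0
  step 4. node 3  ⊔preds=⊤  new=⊤  old=5  +wl: 2
  step 5. node 4  ⊔preds=⊤  new=⊤  old=⊥  +wl: 
  step 6. node 5  ⊔preds=⊤  new=⊤  old=6  +wl: 3,4
  step 7. node 0  ⊔preds=⊤  new=⊤  stable
  step 8. node 2  ⊔preds=⊤  new=⊤  stable
  step 9. node 3  ⊔preds=⊤  new=⊤  stable
  step 10. node 4  ⊔preds=⊤  new=⊤  stable

Least fixpoint reached:
  node 0: ⊤
  node 1: 2
  node 2: ⊤
  node 3: ⊤
  node 4: ⊤
  node 5: ⊤

⊤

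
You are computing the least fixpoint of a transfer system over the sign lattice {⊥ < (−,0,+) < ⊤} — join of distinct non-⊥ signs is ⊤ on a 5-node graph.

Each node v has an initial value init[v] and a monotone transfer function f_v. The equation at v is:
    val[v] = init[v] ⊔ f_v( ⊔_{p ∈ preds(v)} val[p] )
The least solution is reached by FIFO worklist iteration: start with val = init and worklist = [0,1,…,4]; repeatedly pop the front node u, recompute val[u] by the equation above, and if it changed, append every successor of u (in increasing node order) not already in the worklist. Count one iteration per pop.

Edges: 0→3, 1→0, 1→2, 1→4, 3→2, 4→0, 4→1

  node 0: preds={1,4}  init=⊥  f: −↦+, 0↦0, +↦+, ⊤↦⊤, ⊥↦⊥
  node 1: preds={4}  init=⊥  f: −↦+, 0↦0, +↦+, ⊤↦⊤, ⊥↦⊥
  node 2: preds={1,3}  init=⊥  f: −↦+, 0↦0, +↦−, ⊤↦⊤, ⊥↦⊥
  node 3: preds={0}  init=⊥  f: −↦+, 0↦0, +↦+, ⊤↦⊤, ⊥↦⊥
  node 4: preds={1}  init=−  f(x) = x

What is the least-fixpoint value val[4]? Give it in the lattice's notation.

⊤

Worklist (12 pops):
  #1 pop 0: in=− → + (was ⊥); enqueue []
  #2 pop 1: in=− → + (was ⊥); enqueue [0]
  #3 pop 2: in=+ → − (was ⊥); enqueue []
  #4 pop 3: in=+ → + (was ⊥); enqueue [2]
  #5 pop 4: in=+ → ⊤ (was −); enqueue [1]
  #6 pop 0: in=⊤ → ⊤ (was +); enqueue [3]
  #7 pop 2: in=+ → − (no change)
  #8 pop 1: in=⊤ → ⊤ (was +); enqueue [0,2,4]
  #9 pop 3: in=⊤ → ⊤ (was +); enqueue []
  #10 pop 0: in=⊤ → ⊤ (no change)
  #11 pop 2: in=⊤ → ⊤ (was −); enqueue []
  #12 pop 4: in=⊤ → ⊤ (no change)

Fixpoint:
  val[0] = ⊤
  val[1] = ⊤
  val[2] = ⊤
  val[3] = ⊤
  val[4] = ⊤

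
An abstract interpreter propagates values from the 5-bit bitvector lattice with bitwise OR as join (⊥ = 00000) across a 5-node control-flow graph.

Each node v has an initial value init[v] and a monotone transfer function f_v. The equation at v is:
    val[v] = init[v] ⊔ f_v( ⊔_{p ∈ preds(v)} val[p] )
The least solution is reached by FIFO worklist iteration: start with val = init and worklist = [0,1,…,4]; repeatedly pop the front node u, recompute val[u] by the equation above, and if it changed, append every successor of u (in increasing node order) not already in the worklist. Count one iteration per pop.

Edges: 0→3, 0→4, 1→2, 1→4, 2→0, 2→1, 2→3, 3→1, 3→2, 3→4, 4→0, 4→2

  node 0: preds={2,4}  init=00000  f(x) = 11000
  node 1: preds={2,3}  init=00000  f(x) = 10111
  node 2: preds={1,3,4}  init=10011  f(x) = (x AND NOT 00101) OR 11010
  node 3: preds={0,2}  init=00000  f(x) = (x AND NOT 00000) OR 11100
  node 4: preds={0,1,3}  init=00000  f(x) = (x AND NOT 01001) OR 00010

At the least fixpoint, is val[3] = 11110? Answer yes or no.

no

Worklist (8 pops):
  #1 pop 0: in=10011 → 11000 (was 00000); enqueue []
  #2 pop 1: in=10011 → 10111 (was 00000); enqueue []
  #3 pop 2: in=10111 → 11011 (was 10011); enqueue [0,1]
  #4 pop 3: in=11011 → 11111 (was 00000); enqueue [2]
  #5 pop 4: in=11111 → 10110 (was 00000); enqueue []
  #6 pop 0: in=11111 → 11000 (no change)
  #7 pop 1: in=11111 → 10111 (no change)
  #8 pop 2: in=11111 → 11011 (no change)

Fixpoint:
  val[0] = 11000
  val[1] = 10111
  val[2] = 11011
  val[3] = 11111
  val[4] = 10110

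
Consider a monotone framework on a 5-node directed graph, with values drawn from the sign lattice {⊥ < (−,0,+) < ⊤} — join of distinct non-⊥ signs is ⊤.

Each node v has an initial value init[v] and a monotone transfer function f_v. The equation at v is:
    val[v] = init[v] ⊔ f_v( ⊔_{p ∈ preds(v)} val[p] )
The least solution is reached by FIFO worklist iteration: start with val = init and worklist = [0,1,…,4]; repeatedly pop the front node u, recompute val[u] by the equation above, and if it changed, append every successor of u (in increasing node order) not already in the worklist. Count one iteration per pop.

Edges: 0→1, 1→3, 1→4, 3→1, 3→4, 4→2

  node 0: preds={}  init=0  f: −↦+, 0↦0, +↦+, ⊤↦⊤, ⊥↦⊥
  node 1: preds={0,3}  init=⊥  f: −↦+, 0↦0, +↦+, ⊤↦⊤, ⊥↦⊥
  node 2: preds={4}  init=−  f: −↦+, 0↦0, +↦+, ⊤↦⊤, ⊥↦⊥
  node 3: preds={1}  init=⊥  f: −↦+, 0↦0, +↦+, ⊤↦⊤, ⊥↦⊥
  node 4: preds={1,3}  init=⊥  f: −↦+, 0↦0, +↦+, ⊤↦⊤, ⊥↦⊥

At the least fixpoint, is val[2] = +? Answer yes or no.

no

Worklist (7 pops):
  #1 pop 0: in=⊥ → 0 (no change)
  #2 pop 1: in=0 → 0 (was ⊥); enqueue []
  #3 pop 2: in=⊥ → − (no change)
  #4 pop 3: in=0 → 0 (was ⊥); enqueue [1]
  #5 pop 4: in=0 → 0 (was ⊥); enqueue [2]
  #6 pop 1: in=0 → 0 (no change)
  #7 pop 2: in=0 → ⊤ (was −); enqueue []

Fixpoint:
  val[0] = 0
  val[1] = 0
  val[2] = ⊤
  val[3] = 0
  val[4] = 0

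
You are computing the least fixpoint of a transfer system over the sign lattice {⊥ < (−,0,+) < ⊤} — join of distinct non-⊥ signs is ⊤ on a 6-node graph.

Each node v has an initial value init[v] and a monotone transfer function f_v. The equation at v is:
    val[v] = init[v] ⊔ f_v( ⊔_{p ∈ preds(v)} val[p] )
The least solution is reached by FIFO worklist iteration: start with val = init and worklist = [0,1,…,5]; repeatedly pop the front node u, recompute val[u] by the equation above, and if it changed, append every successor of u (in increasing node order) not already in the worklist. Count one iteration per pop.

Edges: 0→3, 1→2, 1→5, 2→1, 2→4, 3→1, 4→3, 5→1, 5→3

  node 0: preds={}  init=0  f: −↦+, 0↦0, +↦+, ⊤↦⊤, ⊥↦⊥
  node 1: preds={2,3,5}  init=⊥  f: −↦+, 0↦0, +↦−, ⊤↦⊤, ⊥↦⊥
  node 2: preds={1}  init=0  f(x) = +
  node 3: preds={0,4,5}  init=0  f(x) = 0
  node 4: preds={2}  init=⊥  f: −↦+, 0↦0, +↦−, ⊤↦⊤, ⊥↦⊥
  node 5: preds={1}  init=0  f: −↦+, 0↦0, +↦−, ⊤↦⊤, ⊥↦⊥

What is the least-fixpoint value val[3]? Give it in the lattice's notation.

0

Worklist (12 pops):
  #1 pop 0: in=⊥ → 0 (no change)
  #2 pop 1: in=0 → 0 (was ⊥); enqueue []
  #3 pop 2: in=0 → ⊤ (was 0); enqueue [1]
  #4 pop 3: in=0 → 0 (no change)
  #5 pop 4: in=⊤ → ⊤ (was ⊥); enqueue [3]
  #6 pop 5: in=0 → 0 (no change)
  #7 pop 1: in=⊤ → ⊤ (was 0); enqueue [2,5]
  #8 pop 3: in=⊤ → 0 (no change)
  #9 pop 2: in=⊤ → ⊤ (no change)
  #10 pop 5: in=⊤ → ⊤ (was 0); enqueue [1,3]
  #11 pop 1: in=⊤ → ⊤ (no change)
  #12 pop 3: in=⊤ → 0 (no change)

Fixpoint:
  val[0] = 0
  val[1] = ⊤
  val[2] = ⊤
  val[3] = 0
  val[4] = ⊤
  val[5] = ⊤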